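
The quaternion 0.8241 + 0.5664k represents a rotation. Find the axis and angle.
axis = (0, 0, 1), θ = 69°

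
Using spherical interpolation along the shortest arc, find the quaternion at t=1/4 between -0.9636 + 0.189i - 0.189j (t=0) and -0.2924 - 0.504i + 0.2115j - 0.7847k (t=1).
-0.9565 - 0.0101i - 0.0929j - 0.2764k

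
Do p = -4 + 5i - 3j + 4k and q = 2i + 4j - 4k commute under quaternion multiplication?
No: pq = 18 - 12i + 12j + 42k ≠ 18 - 4i - 44j - 10k = qp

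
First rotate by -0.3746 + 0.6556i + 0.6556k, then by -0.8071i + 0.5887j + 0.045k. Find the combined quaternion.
0.4996 + 0.6883i + 0.3381j - 0.4028k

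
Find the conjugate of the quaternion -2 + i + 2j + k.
-2 - i - 2j - k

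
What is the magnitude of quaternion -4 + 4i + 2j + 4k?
√52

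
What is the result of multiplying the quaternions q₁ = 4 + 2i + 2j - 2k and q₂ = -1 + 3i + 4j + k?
-16 + 20i + 6j + 8k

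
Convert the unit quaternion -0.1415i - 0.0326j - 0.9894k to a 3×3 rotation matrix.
[[-0.96, 0.0092, 0.28], [0.0092, -0.9979, 0.0645], [0.28, 0.0645, 0.9578]]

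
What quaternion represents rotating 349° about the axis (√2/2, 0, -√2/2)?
-0.9954 + 0.0678i - 0.0678k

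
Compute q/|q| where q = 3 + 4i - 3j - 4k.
0.4243 + 0.5657i - 0.4243j - 0.5657k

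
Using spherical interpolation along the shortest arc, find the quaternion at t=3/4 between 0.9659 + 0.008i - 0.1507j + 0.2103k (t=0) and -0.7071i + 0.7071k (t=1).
0.3409 - 0.624i - 0.0532j + 0.7011k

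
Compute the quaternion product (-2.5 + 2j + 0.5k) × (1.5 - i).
-3.75 + 2.5i + 2.5j + 2.75k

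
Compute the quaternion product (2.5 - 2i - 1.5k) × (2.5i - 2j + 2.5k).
8.75 + 3.25i - 3.75j + 10.25k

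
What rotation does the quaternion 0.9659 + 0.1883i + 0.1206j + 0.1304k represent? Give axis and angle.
axis = (0.7274, 0.4659, 0.5038), θ = π/6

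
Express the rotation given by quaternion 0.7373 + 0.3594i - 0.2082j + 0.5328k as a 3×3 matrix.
[[0.3456, -0.9353, 0.076], [0.636, 0.1739, -0.7518], [0.69, 0.3081, 0.655]]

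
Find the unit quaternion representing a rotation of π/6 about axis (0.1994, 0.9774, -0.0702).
0.9659 + 0.0516i + 0.253j - 0.0182k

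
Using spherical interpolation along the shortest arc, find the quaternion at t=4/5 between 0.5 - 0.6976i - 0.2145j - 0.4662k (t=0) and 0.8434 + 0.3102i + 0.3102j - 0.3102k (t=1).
0.8849 + 0.0921i + 0.22j - 0.4002k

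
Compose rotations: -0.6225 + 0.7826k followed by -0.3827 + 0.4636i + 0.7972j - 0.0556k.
0.2817 + 0.3353i - 0.8591j - 0.2649k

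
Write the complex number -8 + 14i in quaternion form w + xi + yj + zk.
-8 + 14i + 0j + 0k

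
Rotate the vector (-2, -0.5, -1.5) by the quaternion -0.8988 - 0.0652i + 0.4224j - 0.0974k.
(-0.013, -0.427, -2.513)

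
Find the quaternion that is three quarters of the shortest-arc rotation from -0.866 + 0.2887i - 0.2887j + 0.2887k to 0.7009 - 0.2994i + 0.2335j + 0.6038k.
-0.8128 + 0.3238i - 0.2708j - 0.4015k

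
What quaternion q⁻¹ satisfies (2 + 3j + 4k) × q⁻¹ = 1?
0.069 - 0.1034j - 0.1379k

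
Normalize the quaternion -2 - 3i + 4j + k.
-0.3651 - 0.5477i + 0.7303j + 0.1826k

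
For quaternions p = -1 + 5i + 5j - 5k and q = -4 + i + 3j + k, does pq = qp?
No: pq = -11 - i - 33j + 29k ≠ -11 - 41i - 13j + 9k = qp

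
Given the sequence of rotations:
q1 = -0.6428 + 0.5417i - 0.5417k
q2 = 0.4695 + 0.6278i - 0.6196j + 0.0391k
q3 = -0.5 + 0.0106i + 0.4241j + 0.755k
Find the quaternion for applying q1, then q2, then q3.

q2 · q1 = -0.6207 + 0.1864i + 0.7595j + 0.0562k
q3 · q2 · q1 = -0.0562 - 0.6494i - 0.5029j - 0.5677k
-0.0562 - 0.6494i - 0.5029j - 0.5677k


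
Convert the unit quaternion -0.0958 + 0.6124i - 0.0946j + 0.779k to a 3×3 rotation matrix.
[[-0.2316, 0.0334, 0.9722], [-0.2651, -0.9637, -0.0301], [0.936, -0.2647, 0.232]]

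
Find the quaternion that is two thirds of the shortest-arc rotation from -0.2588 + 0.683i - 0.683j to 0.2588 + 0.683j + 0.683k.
-0.2914 + 0.2663i - 0.769j - 0.5028k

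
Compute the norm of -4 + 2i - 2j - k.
5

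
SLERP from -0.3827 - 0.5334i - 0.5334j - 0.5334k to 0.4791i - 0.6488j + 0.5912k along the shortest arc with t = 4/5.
-0.1043 - 0.5779i + 0.4404j - 0.6791k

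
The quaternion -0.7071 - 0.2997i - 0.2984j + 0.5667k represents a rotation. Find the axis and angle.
axis = (-0.4238, -0.422, 0.8014), θ = 3π/2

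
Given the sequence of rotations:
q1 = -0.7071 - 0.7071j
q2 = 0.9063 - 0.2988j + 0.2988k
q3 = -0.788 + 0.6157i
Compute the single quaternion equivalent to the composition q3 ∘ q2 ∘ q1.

q2 · q1 = -0.8521 + 0.2113i - 0.4296j - 0.2113k
q3 · q2 · q1 = 0.5414 - 0.6911i + 0.4686j - 0.098k
0.5414 - 0.6911i + 0.4686j - 0.098k


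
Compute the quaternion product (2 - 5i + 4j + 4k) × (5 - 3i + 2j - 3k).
-1 - 51i - 3j + 16k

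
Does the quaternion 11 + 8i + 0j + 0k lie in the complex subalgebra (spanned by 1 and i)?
Yes. The quaternion 11 + 8i has j- and k-coefficients y = z = 0, so it lies in the complex subalgebra spanned by 1 and i.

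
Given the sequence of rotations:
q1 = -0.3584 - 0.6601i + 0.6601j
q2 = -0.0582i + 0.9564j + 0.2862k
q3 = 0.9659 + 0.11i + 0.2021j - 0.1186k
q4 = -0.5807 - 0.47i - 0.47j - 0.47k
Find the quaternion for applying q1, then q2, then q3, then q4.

q2 · q1 = -0.6697 - 0.1681i - 0.5317j + 0.4903k
q3 · q2 · q1 = -0.4628 - 0.2i - 0.6829j + 0.5285k
q4 · q3 · q2 · q1 = 0.1022 - 0.2357i + 0.9565j + 0.1376k
0.1022 - 0.2357i + 0.9565j + 0.1376k


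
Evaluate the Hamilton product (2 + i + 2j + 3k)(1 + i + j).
-1 + 7j + 2k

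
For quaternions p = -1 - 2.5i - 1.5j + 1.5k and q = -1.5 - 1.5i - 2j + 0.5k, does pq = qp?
No: pq = -6 + 7.5i + 3.25j ≠ -6 + 3i + 5.25j - 5.5k = qp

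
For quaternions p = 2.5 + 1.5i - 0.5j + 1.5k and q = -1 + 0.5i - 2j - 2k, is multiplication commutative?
No: pq = -1.25 + 3.75i - 0.75j - 9.25k ≠ -1.25 - 4.25i - 8.25j - 3.75k = qp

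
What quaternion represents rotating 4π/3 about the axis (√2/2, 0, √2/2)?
-0.5 + 0.6124i + 0.6124k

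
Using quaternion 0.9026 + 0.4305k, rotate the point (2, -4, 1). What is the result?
(4.367, -0.963, 1)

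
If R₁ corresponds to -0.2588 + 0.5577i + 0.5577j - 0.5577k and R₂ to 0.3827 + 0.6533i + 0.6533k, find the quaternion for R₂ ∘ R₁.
-0.099 - 0.32i + 0.9421j - 0.0182k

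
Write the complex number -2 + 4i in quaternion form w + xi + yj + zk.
-2 + 4i + 0j + 0k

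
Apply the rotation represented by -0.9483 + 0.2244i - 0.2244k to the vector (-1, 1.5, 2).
(-1.739, 1.623, 1.261)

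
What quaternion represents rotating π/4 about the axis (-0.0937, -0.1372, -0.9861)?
0.9239 - 0.0359i - 0.0525j - 0.3774k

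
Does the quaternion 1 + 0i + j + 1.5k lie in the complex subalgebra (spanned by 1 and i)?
No. The quaternion 1 + j + 1.5k has j-coefficient y = 1 and k-coefficient z = 1.5, not both zero, so it does not lie in the complex subalgebra spanned by 1 and i.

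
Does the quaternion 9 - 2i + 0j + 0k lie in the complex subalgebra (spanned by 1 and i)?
Yes. The quaternion 9 - 2i has j- and k-coefficients y = z = 0, so it lies in the complex subalgebra spanned by 1 and i.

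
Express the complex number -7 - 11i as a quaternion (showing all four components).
-7 - 11i + 0j + 0k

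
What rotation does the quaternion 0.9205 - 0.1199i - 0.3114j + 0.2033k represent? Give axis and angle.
axis = (-0.3069, -0.797, 0.5203), θ = 46°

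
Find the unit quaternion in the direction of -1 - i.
-0.7071 - 0.7071i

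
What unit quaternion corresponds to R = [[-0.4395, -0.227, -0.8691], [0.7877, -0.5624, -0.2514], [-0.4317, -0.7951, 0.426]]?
0.3256 - 0.4174i - 0.3358j + 0.7791k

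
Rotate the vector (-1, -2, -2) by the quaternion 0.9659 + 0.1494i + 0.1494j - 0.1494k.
(-2.065, -0.911, -1.976)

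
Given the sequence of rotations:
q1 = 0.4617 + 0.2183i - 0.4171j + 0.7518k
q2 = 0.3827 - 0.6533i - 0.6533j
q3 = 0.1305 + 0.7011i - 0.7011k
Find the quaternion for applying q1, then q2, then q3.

q2 · q1 = 0.0468 - 0.7092i + 0.0299j + 0.7028k
q3 · q2 · q1 = 0.9961 - 0.0388i + 0.0084j + 0.0799k
0.9961 - 0.0388i + 0.0084j + 0.0799k


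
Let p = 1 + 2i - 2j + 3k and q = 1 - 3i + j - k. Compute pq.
12 - 2i - 8j - 2k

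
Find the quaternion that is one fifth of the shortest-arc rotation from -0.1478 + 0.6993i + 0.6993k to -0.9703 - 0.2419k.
0.1555 + 0.6607i + 0.7343k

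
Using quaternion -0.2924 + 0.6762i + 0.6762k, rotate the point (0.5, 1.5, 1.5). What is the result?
(2.008, -0.848, -0.008)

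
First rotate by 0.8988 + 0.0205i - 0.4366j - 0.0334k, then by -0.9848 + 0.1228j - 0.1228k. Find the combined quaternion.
-0.8356 - 0.0779i + 0.5378j - 0.08k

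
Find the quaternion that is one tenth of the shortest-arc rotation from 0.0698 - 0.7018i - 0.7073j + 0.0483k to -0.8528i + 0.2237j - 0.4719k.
0.0657 - 0.7673i - 0.6377j - 0.0136k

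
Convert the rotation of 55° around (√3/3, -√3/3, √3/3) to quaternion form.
0.887 + 0.2666i - 0.2666j + 0.2666k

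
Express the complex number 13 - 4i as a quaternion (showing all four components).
13 - 4i + 0j + 0k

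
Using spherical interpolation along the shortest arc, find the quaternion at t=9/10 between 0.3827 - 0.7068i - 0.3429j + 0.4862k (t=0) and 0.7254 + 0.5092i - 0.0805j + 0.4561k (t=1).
0.7554 + 0.3919i - 0.1264j + 0.5098k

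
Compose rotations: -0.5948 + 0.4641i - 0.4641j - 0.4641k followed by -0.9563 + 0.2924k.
0.7045 - 0.3081i + 0.5795j + 0.2699k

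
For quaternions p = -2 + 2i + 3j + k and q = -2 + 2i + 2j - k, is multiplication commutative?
No: pq = -5 - 13i - 6j - 2k ≠ -5 - 3i - 14j + 2k = qp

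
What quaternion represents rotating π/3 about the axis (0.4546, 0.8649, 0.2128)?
0.866 + 0.2273i + 0.4325j + 0.1064k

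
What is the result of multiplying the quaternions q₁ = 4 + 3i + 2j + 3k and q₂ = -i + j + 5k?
-14 + 3i - 14j + 25k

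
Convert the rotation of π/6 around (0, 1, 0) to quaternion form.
0.9659 + 0.2588j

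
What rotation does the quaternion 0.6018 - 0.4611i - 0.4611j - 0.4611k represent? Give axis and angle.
axis = (-√3/3, -√3/3, -√3/3), θ = 106°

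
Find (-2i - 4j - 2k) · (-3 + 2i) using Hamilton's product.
4 + 6i + 8j + 14k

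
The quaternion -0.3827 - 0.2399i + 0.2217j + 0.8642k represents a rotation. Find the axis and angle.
axis = (-0.2597, 0.24, 0.9354), θ = 5π/4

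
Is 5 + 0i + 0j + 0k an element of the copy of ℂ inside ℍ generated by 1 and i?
Yes. The quaternion 5 has j- and k-coefficients y = z = 0, so it lies in the complex subalgebra spanned by 1 and i.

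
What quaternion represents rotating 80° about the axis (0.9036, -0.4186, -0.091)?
0.766 + 0.5808i - 0.2691j - 0.0585k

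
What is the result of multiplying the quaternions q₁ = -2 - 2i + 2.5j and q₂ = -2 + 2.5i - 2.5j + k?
15.25 + 1.5i + 2j - 3.25k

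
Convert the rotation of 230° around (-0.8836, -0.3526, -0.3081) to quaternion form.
-0.4226 - 0.8008i - 0.3196j - 0.2792k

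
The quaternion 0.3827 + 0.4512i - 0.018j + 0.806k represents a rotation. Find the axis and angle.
axis = (0.4884, -0.0195, 0.8724), θ = 3π/4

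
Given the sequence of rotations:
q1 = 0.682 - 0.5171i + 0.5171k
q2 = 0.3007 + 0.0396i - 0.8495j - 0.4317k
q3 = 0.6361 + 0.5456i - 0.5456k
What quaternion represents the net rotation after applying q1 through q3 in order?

q2 · q1 = 0.4488 - 0.5678i - 0.3766j - 0.5782k
q3 · q2 · q1 = 0.2798 - 0.3218i + 0.3857j - 0.8181k
0.2798 - 0.3218i + 0.3857j - 0.8181k


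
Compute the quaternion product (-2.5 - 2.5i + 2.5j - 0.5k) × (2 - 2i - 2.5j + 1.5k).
-3 + 2.5i + 16j + 6.5k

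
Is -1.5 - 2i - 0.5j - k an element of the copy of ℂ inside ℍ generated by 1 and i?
No. The quaternion -1.5 - 2i - 0.5j - k has j-coefficient y = -0.5 and k-coefficient z = -1, not both zero, so it does not lie in the complex subalgebra spanned by 1 and i.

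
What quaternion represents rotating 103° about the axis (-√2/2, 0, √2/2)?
0.6225 - 0.5534i + 0.5534k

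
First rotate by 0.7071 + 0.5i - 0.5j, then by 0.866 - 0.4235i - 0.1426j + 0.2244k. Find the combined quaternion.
0.7528 + 0.2457i - 0.4216j + 0.4417k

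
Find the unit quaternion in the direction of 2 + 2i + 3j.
0.4851 + 0.4851i + 0.7276j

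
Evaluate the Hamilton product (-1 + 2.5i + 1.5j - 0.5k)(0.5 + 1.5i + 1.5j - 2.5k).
-7.75 - 3.25i + 4.75j + 3.75k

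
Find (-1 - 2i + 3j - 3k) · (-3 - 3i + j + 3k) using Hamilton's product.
3 + 21i + 5j + 13k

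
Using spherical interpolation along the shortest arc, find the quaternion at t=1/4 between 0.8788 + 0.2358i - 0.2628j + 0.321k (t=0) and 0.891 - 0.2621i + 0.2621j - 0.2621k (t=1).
0.9672 + 0.1138i - 0.1355j + 0.1824k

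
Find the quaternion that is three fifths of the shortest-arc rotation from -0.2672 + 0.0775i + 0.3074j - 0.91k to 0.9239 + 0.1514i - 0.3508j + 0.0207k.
-0.7862 - 0.0687i + 0.4006j - 0.4656k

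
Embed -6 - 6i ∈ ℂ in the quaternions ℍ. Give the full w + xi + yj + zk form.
-6 - 6i + 0j + 0k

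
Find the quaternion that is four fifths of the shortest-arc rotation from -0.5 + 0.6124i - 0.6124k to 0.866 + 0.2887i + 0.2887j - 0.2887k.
-0.9549 - 0.0887i - 0.2692j + 0.0887k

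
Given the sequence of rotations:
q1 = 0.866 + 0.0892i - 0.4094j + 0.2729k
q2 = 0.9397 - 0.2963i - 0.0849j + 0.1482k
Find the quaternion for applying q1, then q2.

q2 · q1 = 0.765 - 0.1353i - 0.3642j + 0.5137k
0.765 - 0.1353i - 0.3642j + 0.5137k


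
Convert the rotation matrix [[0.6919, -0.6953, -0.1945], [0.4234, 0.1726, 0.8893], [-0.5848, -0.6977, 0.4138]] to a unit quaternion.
0.7547 - 0.5257i + 0.1293j + 0.3706k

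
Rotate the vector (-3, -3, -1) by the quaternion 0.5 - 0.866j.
(2.366, -3, -2.098)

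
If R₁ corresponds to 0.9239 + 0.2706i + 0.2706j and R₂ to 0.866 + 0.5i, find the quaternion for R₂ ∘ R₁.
0.6648 + 0.6963i + 0.2343j + 0.1353k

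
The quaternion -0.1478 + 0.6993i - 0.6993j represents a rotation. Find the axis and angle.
axis = (√2/2, -√2/2, 0), θ = 197°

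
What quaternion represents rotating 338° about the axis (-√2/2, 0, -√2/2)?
-0.9816 - 0.1349i - 0.1349k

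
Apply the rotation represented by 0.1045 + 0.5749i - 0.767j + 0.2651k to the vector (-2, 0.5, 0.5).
(0.238, 1.489, -1.492)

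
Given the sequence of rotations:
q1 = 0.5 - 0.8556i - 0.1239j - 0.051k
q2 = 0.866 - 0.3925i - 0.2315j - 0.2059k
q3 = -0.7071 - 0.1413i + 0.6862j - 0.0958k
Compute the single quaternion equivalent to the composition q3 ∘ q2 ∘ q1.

q2 · q1 = 0.058 - 0.9509i - 0.0669j - 0.2966k
q3 · q2 · q1 = -0.1579 + 0.4543i + 0.1363j + 0.8661k
-0.1579 + 0.4543i + 0.1363j + 0.8661k


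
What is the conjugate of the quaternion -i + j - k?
i - j + k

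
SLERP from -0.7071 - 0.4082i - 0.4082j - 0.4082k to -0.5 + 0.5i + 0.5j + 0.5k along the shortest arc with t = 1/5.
-0.5 - 0.5i - 0.5j - 0.5k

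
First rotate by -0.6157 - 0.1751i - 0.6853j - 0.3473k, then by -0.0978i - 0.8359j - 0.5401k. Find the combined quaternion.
-0.7775 - 0.0196i + 0.5753j + 0.2532k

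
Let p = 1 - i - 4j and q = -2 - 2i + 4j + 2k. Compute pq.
12 - 8i + 14j - 10k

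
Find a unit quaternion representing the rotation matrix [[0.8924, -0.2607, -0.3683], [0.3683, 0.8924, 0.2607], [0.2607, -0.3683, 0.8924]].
0.9588 - 0.164i - 0.164j + 0.164k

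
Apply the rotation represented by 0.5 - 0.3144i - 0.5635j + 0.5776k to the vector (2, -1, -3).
(2.399, 2.738, 0.864)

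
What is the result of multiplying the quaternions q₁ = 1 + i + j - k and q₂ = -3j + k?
4 - 2i - 4j - 2k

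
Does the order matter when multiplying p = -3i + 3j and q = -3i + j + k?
Yes: pq = -12 + 3i + 3j + 6k ≠ -12 - 3i - 3j - 6k = qp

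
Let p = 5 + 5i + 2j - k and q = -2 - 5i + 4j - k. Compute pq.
6 - 33i + 26j + 27k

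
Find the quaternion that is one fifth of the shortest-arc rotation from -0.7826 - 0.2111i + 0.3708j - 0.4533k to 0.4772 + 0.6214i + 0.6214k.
-0.746 - 0.3071i + 0.3048j - 0.5062k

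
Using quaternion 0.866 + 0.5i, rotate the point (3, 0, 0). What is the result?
(3, 0, 0)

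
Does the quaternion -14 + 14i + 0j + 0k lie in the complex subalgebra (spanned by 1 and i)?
Yes. The quaternion -14 + 14i has j- and k-coefficients y = z = 0, so it lies in the complex subalgebra spanned by 1 and i.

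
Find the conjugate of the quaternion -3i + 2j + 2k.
3i - 2j - 2k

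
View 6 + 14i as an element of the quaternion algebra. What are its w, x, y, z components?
6 + 14i + 0j + 0k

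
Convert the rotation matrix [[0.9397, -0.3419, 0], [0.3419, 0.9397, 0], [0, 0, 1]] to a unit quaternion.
0.9848 + 0.1736k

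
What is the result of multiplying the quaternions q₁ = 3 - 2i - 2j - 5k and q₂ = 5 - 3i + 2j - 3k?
-2 - 3i + 5j - 44k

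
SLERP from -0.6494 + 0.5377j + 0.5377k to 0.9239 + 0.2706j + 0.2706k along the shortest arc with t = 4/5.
-0.99 - 0.0996j - 0.0996k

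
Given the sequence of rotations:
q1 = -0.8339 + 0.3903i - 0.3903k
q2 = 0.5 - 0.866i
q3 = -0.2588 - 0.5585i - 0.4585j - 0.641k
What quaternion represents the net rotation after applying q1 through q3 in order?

q2 · q1 = -0.079 + 0.9173i - 0.338j - 0.1951k
q3 · q2 · q1 = 0.2527 - 0.3205i - 0.5733j + 0.7105k
0.2527 - 0.3205i - 0.5733j + 0.7105k


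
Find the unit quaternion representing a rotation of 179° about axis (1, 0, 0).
0.0087 + i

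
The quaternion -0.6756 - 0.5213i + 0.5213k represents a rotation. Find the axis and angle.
axis = (-√2/2, 0, √2/2), θ = 265°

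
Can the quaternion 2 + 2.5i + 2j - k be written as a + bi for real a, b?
No. The quaternion 2 + 2.5i + 2j - k has j-coefficient y = 2 and k-coefficient z = -1, not both zero, so it does not lie in the complex subalgebra spanned by 1 and i.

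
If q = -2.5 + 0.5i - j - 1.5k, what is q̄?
-2.5 - 0.5i + j + 1.5k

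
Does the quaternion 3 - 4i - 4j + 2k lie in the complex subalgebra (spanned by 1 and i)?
No. The quaternion 3 - 4i - 4j + 2k has j-coefficient y = -4 and k-coefficient z = 2, not both zero, so it does not lie in the complex subalgebra spanned by 1 and i.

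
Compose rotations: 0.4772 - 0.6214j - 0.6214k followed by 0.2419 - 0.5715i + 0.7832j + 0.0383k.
0.6259 - 0.7356i - 0.1317j + 0.2231k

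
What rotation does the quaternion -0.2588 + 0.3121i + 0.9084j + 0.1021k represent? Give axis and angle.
axis = (0.3231, 0.9404, 0.1057), θ = 7π/6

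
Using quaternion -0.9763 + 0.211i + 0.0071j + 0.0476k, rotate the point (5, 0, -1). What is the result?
(4.971, -0.862, -0.741)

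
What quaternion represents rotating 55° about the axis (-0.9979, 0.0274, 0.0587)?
0.887 - 0.4608i + 0.0127j + 0.0271k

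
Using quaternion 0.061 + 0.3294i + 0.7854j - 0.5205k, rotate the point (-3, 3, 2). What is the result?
(3.575, -2.354, -1.918)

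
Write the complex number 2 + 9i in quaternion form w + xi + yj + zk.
2 + 9i + 0j + 0k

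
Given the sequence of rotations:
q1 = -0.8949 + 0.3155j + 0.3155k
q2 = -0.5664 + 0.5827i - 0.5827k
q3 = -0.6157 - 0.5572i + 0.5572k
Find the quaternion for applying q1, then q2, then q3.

q2 · q1 = 0.6907 - 0.3376i - 0.3625j + 0.5266k
q3 · q2 · q1 = -0.9068 + 0.025i + 0.3285j + 0.2626k
-0.9068 + 0.025i + 0.3285j + 0.2626k


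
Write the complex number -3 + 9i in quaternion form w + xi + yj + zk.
-3 + 9i + 0j + 0k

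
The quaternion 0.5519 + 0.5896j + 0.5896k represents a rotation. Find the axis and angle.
axis = (0, √2/2, √2/2), θ = 113°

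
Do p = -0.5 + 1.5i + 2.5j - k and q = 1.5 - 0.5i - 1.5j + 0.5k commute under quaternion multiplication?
No: pq = 4.25 + 2.25i + 4.25j - 2.75k ≠ 4.25 + 2.75i + 4.75j - 0.75k = qp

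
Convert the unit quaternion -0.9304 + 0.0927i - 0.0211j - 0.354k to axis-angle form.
axis = (0.2529, -0.0576, -0.9658), θ = 317°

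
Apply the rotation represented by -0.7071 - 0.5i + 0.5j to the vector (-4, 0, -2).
(-0.586, 3.414, -2.828)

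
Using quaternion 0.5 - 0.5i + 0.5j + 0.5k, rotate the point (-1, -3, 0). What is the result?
(3, 0, 1)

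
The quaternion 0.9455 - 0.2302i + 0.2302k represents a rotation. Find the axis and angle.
axis = (-√2/2, 0, √2/2), θ = 38°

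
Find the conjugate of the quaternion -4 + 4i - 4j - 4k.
-4 - 4i + 4j + 4k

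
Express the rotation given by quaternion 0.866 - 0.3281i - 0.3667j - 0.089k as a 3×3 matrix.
[[0.7152, 0.3948, -0.5767], [0.0865, 0.7689, 0.6335], [0.6935, -0.503, 0.5158]]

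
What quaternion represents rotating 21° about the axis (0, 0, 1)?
0.9833 + 0.1822k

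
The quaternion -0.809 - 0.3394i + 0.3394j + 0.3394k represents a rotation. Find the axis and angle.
axis = (-√3/3, √3/3, √3/3), θ = 288°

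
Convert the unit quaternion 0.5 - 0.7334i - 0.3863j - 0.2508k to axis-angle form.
axis = (-0.8469, -0.4461, -0.2896), θ = 2π/3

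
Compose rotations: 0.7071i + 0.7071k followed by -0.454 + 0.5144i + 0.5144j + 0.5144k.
-0.7275 + 0.0427i - 0.6848k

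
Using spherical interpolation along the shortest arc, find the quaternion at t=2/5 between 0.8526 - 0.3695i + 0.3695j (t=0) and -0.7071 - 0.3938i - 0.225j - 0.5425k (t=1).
0.8993 - 0.0657i + 0.352j + 0.251k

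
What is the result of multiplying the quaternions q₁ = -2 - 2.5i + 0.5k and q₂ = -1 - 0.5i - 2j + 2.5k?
-0.5 + 4.5i + 10j - 0.5k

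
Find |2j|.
2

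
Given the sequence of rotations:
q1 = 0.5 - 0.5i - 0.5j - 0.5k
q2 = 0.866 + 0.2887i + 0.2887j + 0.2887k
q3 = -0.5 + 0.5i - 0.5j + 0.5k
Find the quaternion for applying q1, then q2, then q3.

q2 · q1 = 0.866 - 0.2887i - 0.2887j - 0.2887k
q3 · q2 · q1 = -0.2887 + 0.866i - 0.2887j + 0.2887k
-0.2887 + 0.866i - 0.2887j + 0.2887k


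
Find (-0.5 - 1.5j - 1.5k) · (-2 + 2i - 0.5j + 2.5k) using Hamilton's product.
4 - 5.5i + 0.25j + 4.75k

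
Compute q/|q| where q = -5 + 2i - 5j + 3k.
-0.6299 + 0.252i - 0.6299j + 0.378k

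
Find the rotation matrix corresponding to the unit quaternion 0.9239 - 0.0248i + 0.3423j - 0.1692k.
[[0.7084, 0.2957, 0.6409], [-0.3296, 0.9415, -0.07], [-0.6241, -0.1617, 0.7644]]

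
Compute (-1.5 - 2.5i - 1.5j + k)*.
-1.5 + 2.5i + 1.5j - k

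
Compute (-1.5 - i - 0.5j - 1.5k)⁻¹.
-0.2609 + 0.1739i + 0.087j + 0.2609k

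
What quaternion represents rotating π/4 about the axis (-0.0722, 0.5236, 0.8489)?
0.9239 - 0.0276i + 0.2004j + 0.3249k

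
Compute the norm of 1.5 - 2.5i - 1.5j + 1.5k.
√13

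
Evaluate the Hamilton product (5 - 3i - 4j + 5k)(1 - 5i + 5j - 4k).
30 - 37i - 16j - 50k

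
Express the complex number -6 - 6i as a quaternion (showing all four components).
-6 - 6i + 0j + 0k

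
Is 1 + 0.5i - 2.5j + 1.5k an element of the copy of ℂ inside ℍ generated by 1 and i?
No. The quaternion 1 + 0.5i - 2.5j + 1.5k has j-coefficient y = -2.5 and k-coefficient z = 1.5, not both zero, so it does not lie in the complex subalgebra spanned by 1 and i.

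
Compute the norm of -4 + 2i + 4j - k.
√37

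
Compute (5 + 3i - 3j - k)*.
5 - 3i + 3j + k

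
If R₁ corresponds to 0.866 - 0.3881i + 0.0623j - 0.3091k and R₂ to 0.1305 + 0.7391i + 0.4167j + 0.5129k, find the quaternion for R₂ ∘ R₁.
0.5324 + 0.4287i + 0.3984j + 0.6116k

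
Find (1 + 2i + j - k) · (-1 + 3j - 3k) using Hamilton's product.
-7 - 2i + 8j + 4k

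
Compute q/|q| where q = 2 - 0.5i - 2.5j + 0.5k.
0.61 - 0.1525i - 0.7625j + 0.1525k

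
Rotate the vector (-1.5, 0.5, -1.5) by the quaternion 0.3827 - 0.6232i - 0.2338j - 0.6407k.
(-0.643, -1.165, -1.726)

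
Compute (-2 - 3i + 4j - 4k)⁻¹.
-0.0444 + 0.0667i - 0.0889j + 0.0889k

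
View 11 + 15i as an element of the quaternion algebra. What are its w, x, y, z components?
11 + 15i + 0j + 0k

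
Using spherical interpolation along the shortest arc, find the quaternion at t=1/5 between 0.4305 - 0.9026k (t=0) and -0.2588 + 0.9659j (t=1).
0.4733 - 0.2796j - 0.8353k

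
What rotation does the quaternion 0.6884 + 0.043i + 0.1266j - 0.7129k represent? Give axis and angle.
axis = (0.0593, 0.1745, -0.9829), θ = 93°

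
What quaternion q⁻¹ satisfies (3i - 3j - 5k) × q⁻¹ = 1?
-0.0698i + 0.0698j + 0.1163k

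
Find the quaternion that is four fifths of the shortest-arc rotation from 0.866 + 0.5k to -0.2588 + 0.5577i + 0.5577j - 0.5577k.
0.4296 - 0.4783i - 0.4783j + 0.5982k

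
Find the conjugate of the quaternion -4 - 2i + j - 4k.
-4 + 2i - j + 4k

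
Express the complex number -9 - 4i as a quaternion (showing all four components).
-9 - 4i + 0j + 0k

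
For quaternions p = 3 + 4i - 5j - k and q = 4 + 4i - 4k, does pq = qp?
No: pq = -8 + 48i - 8j + 4k ≠ -8 + 8i - 32j - 36k = qp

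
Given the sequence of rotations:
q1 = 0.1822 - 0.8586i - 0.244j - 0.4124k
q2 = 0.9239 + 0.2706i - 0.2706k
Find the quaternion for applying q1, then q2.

q2 · q1 = 0.2891 - 0.81i + 0.1185j - 0.4963k
0.2891 - 0.81i + 0.1185j - 0.4963k


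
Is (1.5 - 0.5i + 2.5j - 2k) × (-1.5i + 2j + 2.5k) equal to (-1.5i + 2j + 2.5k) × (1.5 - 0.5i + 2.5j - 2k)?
No: pq = -0.75 + 8i + 7.25j + 6.5k ≠ -0.75 - 12.5i - 1.25j + k = qp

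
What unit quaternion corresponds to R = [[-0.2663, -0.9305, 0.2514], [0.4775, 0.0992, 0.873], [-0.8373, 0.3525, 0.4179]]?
0.5592 - 0.2327i + 0.4867j + 0.6295k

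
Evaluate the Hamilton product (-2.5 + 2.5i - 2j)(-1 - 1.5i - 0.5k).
6.25 + 2.25i + 3.25j - 1.75k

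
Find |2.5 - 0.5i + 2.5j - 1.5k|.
√15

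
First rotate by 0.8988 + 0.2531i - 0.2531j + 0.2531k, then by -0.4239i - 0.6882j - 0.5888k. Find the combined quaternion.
0.0821 - 0.7042i - 0.6603j - 0.2477k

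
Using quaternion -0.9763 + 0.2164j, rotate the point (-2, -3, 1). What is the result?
(-2.235, -3, 0.061)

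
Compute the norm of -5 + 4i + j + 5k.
√67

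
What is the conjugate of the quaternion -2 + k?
-2 - k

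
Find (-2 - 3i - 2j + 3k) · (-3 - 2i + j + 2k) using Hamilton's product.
-4 + 6i + 4j - 20k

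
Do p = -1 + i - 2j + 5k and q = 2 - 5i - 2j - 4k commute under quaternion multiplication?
No: pq = 19 + 25i - 23j + 2k ≠ 19 - 11i + 19j + 26k = qp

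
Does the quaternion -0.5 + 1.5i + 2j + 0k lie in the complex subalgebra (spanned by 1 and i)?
No. The quaternion -0.5 + 1.5i + 2j has j-coefficient y = 2 and k-coefficient z = 0, not both zero, so it does not lie in the complex subalgebra spanned by 1 and i.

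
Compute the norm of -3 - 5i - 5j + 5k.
√84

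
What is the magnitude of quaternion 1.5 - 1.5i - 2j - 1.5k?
3.279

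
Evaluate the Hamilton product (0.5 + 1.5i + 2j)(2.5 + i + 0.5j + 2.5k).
-1.25 + 9.25i + 1.5j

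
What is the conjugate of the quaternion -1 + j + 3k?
-1 - j - 3k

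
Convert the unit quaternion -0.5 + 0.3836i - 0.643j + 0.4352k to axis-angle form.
axis = (0.4429, -0.7425, 0.5025), θ = 4π/3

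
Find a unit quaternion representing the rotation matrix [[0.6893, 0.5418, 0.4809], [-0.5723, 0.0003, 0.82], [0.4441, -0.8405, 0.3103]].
0.7071 - 0.5871i + 0.013j - 0.3939k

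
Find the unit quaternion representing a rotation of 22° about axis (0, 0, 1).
0.9816 + 0.1908k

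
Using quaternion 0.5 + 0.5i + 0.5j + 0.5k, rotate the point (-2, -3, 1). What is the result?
(1, -2, -3)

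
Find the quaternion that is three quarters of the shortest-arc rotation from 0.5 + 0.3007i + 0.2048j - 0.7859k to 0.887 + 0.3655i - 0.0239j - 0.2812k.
0.8245 + 0.3653i + 0.0367j - 0.4307k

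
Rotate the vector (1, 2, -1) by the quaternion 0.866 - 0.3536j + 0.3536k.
(-0.113, 2.362, -0.638)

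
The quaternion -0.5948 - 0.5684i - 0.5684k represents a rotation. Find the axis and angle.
axis = (-√2/2, 0, -√2/2), θ = 253°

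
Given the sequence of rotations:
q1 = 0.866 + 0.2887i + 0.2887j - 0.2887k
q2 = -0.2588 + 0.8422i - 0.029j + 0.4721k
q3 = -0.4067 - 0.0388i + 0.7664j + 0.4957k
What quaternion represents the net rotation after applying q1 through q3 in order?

q2 · q1 = -0.3226 + 0.5267i + 0.2796j + 0.7351k
q3 · q2 · q1 = -0.427 + 0.2231i - 0.0713j - 0.8734k
-0.427 + 0.2231i - 0.0713j - 0.8734k


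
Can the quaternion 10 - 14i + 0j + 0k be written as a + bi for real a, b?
Yes. The quaternion 10 - 14i has j- and k-coefficients y = z = 0, so it lies in the complex subalgebra spanned by 1 and i.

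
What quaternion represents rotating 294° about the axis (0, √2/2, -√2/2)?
-0.8387 + 0.3851j - 0.3851k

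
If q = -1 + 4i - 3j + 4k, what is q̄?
-1 - 4i + 3j - 4k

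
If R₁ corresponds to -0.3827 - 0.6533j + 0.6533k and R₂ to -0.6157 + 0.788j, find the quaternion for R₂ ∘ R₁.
0.7504 + 0.5148i + 0.1007j - 0.4022k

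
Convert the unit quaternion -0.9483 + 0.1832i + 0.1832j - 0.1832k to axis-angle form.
axis = (√3/3, √3/3, -√3/3), θ = 323°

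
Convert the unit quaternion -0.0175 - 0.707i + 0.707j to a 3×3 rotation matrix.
[[0.0003, -0.9997, -0.0247], [-0.9997, 0.0003, -0.0247], [0.0247, 0.0247, -0.9994]]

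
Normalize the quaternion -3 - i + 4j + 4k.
-0.4629 - 0.1543i + 0.6172j + 0.6172k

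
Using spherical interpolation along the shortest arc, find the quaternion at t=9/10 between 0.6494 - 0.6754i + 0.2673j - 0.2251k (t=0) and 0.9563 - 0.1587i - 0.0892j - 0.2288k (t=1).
0.9459 - 0.2188i - 0.0525j - 0.2339k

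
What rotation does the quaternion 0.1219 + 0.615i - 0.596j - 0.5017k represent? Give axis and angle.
axis = (0.6196, -0.6005, -0.5055), θ = 166°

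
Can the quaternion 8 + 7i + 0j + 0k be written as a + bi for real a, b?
Yes. The quaternion 8 + 7i has j- and k-coefficients y = z = 0, so it lies in the complex subalgebra spanned by 1 and i.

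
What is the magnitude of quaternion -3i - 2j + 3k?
√22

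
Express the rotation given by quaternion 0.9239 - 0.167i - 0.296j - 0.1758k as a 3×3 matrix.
[[0.763, 0.4237, -0.4882], [-0.226, 0.8824, 0.4127], [0.6057, -0.2045, 0.769]]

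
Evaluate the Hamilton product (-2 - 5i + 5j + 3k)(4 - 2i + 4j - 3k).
-29 - 43i - 9j + 8k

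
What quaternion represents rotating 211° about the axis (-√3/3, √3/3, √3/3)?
-0.2672 - 0.5564i + 0.5564j + 0.5564k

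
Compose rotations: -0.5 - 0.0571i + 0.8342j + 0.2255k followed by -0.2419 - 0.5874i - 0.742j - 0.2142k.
0.7547 + 0.3189i + 0.3139j - 0.4798k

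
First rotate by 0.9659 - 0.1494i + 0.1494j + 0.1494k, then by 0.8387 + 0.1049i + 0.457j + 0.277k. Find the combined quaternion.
0.7161 + 0.0029i + 0.5097j + 0.4768k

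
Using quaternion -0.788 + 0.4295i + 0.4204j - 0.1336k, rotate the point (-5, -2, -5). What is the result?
(0.531, -6.872, -2.548)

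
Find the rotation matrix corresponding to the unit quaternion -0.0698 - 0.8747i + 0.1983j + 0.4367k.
[[0.5399, -0.2859, -0.7916], [-0.4079, -0.9116, 0.0511], [-0.7363, 0.2953, -0.6088]]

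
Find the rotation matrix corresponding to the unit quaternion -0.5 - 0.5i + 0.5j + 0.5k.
[[0, 0, -1], [-1, 0, 0], [0, 1, 0]]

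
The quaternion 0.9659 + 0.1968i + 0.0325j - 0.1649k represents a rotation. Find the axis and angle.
axis = (0.7604, 0.1256, -0.6372), θ = π/6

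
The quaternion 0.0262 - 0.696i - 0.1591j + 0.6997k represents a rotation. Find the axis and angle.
axis = (-0.6962, -0.1592, 0.6999), θ = 177°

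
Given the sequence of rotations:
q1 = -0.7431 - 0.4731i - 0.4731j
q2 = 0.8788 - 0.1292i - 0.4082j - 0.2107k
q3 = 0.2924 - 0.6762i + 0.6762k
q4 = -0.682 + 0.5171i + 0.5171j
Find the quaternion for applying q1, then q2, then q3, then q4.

q2 · q1 = -0.9073 - 0.4194i - 0.0127j + 0.0246k
q3 · q2 · q1 = -0.5655 + 0.4995i - 0.2707j - 0.5977k
q4 · q3 · q2 · q1 = 0.2674 - 0.9421i + 0.2013j + 0.0094k
0.2674 - 0.9421i + 0.2013j + 0.0094k


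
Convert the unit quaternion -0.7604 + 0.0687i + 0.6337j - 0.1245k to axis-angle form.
axis = (0.1058, 0.9757, -0.1917), θ = 279°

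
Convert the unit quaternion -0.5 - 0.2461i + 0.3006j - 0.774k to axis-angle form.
axis = (-0.2842, 0.3471, -0.8937), θ = 4π/3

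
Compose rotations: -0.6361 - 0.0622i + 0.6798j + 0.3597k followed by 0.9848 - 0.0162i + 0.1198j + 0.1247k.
-0.7537 - 0.0926i + 0.5913j + 0.2713k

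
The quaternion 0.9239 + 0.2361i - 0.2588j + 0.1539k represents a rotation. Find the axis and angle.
axis = (0.617, -0.6764, 0.4022), θ = π/4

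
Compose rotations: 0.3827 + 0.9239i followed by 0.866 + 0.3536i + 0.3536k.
0.0047 + 0.9354i + 0.3267j + 0.1353k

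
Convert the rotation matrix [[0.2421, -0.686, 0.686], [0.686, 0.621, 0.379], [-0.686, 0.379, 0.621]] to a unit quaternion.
0.7881 + 0.4353j + 0.4353k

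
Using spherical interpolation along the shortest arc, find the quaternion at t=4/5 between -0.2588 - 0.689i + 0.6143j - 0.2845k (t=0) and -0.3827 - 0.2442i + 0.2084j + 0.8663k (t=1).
-0.4246 - 0.4195i + 0.3655j + 0.7143k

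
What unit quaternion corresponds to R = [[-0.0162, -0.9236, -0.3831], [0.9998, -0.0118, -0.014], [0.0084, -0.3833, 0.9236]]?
0.6884 - 0.1341i - 0.1422j + 0.6985k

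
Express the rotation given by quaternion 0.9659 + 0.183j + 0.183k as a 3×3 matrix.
[[0.866, -0.3535, 0.3535], [0.3535, 0.933, 0.067], [-0.3535, 0.067, 0.933]]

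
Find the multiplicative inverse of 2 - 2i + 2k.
0.1667 + 0.1667i - 0.1667k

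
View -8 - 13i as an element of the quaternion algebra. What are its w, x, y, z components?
-8 - 13i + 0j + 0k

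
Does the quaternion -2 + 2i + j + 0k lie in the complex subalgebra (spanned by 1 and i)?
No. The quaternion -2 + 2i + j has j-coefficient y = 1 and k-coefficient z = 0, not both zero, so it does not lie in the complex subalgebra spanned by 1 and i.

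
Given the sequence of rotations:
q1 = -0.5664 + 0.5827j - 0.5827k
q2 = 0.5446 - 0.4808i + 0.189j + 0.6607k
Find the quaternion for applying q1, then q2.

q2 · q1 = -0.0336 - 0.2228i - 0.0699j - 0.9717k
-0.0336 - 0.2228i - 0.0699j - 0.9717k


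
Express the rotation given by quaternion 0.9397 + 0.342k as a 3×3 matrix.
[[0.7661, -0.6428, 0], [0.6428, 0.7661, 0], [0, 0, 1]]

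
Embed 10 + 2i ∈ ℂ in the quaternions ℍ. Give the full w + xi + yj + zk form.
10 + 2i + 0j + 0k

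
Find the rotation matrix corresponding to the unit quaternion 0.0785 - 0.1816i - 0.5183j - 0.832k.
[[-0.9217, 0.3189, 0.2208], [0.0576, -0.4504, 0.891], [0.3836, 0.8339, 0.3968]]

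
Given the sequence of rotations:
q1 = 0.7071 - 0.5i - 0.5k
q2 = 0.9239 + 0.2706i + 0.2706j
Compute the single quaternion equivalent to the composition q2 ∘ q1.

q2 · q1 = 0.7886 - 0.4059i + 0.3266j - 0.3266k
0.7886 - 0.4059i + 0.3266j - 0.3266k


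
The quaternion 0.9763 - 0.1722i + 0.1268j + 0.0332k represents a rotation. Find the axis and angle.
axis = (-0.7957, 0.5859, 0.1534), θ = 25°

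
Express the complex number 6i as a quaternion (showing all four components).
0 + 6i + 0j + 0k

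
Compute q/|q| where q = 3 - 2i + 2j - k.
0.7071 - 0.4714i + 0.4714j - 0.2357k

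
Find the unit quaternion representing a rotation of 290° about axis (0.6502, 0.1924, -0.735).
-0.8192 + 0.3729i + 0.1104j - 0.4216k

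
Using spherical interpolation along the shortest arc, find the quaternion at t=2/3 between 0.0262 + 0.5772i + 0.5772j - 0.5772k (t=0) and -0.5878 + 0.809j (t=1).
-0.4312 + 0.2324i + 0.8403j - 0.2324k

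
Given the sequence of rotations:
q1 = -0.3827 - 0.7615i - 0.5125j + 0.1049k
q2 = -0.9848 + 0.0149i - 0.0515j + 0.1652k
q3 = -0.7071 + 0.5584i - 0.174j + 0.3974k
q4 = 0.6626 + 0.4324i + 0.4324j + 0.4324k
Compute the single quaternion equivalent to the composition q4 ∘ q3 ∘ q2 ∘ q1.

q2 · q1 = 0.3445 + 0.8235i + 0.3971j - 0.2134k
q3 · q2 · q1 = -0.5495 - 0.5106i + 0.1057j + 0.6528k
q4 · q3 · q2 · q1 = -0.4713 - 0.3394i - 0.6706j + 0.4614k
-0.4713 - 0.3394i - 0.6706j + 0.4614k


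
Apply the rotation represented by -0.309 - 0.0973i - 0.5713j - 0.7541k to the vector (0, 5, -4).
(-3.774, -3.987, 3.296)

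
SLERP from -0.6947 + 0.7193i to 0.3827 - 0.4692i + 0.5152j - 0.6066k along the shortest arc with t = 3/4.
-0.5056 + 0.5819i - 0.4124j + 0.4855k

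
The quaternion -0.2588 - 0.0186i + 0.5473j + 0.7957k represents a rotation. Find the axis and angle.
axis = (-0.0193, 0.5666, 0.8238), θ = 7π/6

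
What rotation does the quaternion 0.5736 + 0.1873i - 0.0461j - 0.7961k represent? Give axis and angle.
axis = (0.2287, -0.0563, -0.9719), θ = 110°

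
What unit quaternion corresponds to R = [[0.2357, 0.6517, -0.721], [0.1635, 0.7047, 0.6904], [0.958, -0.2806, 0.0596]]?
0.7071 - 0.3433i - 0.5936j - 0.1726k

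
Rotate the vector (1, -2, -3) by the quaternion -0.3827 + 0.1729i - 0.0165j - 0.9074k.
(1.657, 1.615, -2.941)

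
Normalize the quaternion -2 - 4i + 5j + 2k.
-0.2857 - 0.5714i + 0.7143j + 0.2857k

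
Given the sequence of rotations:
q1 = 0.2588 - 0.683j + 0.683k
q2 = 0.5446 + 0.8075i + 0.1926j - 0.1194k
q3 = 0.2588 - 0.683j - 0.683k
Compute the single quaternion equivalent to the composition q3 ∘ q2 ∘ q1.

q2 · q1 = 0.354 + 0.259i - 0.8736j - 0.2105k
q3 · q2 · q1 = -0.6488 - 0.3859i - 0.6448j - 0.1194k
-0.6488 - 0.3859i - 0.6448j - 0.1194k


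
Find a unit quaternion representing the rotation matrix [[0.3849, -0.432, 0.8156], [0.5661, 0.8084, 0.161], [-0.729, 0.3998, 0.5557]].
0.829 + 0.072i + 0.4658j + 0.301k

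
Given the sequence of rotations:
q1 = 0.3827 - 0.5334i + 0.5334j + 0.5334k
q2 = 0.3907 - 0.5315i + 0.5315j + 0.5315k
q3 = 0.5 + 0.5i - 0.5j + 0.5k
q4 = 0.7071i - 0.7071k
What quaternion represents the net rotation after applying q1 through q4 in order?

q2 · q1 = -0.701 - 0.4118i + 0.4118j + 0.4118k
q3 · q2 · q1 = -0.1446 - 0.9682i + 0.1446j - 0.1446k
q4 · q3 · q2 · q1 = 0.5824 + 0.7869j + 0.2045k
0.5824 + 0.7869j + 0.2045k


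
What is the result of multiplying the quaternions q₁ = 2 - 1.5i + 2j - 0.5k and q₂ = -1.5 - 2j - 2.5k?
-0.25 - 3.75i - 10.75j - 1.25k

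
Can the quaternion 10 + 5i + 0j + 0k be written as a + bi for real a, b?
Yes. The quaternion 10 + 5i has j- and k-coefficients y = z = 0, so it lies in the complex subalgebra spanned by 1 and i.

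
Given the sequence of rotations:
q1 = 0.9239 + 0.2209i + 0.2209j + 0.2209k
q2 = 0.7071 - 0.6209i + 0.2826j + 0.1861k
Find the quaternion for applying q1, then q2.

q2 · q1 = 0.6869 - 0.3961i + 0.5956j + 0.1286k
0.6869 - 0.3961i + 0.5956j + 0.1286k


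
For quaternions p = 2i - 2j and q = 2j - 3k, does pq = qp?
No: pq = 4 + 6i + 6j + 4k ≠ 4 - 6i - 6j - 4k = qp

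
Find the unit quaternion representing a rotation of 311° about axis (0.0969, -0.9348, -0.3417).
-0.91 + 0.0402i - 0.3877j - 0.1417k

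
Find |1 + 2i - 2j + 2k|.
√13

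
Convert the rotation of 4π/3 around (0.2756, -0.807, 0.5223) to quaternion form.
-0.5 + 0.2387i - 0.6989j + 0.4523k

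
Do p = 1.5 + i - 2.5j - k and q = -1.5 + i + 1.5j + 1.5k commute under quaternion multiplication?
No: pq = 2 - 2.25i + 3.5j + 7.75k ≠ 2 + 2.25i + 8.5j - 0.25k = qp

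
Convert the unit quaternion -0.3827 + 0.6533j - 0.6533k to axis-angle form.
axis = (0, √2/2, -√2/2), θ = 5π/4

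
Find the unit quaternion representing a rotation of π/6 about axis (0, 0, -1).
0.9659 - 0.2588k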